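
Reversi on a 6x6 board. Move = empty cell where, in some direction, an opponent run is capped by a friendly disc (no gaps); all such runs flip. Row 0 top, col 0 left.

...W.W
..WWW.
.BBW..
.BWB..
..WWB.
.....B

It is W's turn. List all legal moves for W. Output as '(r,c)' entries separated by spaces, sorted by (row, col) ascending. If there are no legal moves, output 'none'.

(1,0): flips 1 -> legal
(1,1): no bracket -> illegal
(2,0): flips 3 -> legal
(2,4): flips 1 -> legal
(3,0): flips 2 -> legal
(3,4): flips 1 -> legal
(3,5): no bracket -> illegal
(4,0): flips 2 -> legal
(4,1): no bracket -> illegal
(4,5): flips 1 -> legal
(5,3): no bracket -> illegal
(5,4): no bracket -> illegal

Answer: (1,0) (2,0) (2,4) (3,0) (3,4) (4,0) (4,5)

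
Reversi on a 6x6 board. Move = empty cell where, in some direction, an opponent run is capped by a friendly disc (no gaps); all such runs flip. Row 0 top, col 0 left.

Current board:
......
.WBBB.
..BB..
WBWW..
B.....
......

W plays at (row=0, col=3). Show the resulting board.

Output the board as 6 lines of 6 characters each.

Answer: ...W..
.WBWB.
..BW..
WBWW..
B.....
......

Derivation:
Place W at (0,3); scan 8 dirs for brackets.
Dir NW: edge -> no flip
Dir N: edge -> no flip
Dir NE: edge -> no flip
Dir W: first cell '.' (not opp) -> no flip
Dir E: first cell '.' (not opp) -> no flip
Dir SW: opp run (1,2), next='.' -> no flip
Dir S: opp run (1,3) (2,3) capped by W -> flip
Dir SE: opp run (1,4), next='.' -> no flip
All flips: (1,3) (2,3)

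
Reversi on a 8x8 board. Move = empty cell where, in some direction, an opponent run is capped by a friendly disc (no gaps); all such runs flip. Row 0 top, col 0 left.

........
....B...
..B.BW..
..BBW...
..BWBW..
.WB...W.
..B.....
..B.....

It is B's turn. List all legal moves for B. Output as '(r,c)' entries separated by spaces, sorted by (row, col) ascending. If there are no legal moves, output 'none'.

Answer: (1,6) (2,6) (3,5) (3,6) (4,0) (4,6) (5,0) (5,3) (5,4) (6,0)

Derivation:
(1,5): no bracket -> illegal
(1,6): flips 3 -> legal
(2,3): no bracket -> illegal
(2,6): flips 1 -> legal
(3,5): flips 1 -> legal
(3,6): flips 1 -> legal
(4,0): flips 1 -> legal
(4,1): no bracket -> illegal
(4,6): flips 1 -> legal
(4,7): no bracket -> illegal
(5,0): flips 1 -> legal
(5,3): flips 1 -> legal
(5,4): flips 1 -> legal
(5,5): no bracket -> illegal
(5,7): no bracket -> illegal
(6,0): flips 1 -> legal
(6,1): no bracket -> illegal
(6,5): no bracket -> illegal
(6,6): no bracket -> illegal
(6,7): no bracket -> illegal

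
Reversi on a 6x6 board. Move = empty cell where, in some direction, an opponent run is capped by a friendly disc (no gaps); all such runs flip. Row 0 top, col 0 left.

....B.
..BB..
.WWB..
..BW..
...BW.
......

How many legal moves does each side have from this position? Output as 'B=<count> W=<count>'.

Answer: B=6 W=7

Derivation:
-- B to move --
(1,0): flips 1 -> legal
(1,1): no bracket -> illegal
(2,0): flips 2 -> legal
(2,4): no bracket -> illegal
(3,0): flips 1 -> legal
(3,1): flips 1 -> legal
(3,4): flips 1 -> legal
(3,5): no bracket -> illegal
(4,2): no bracket -> illegal
(4,5): flips 1 -> legal
(5,3): no bracket -> illegal
(5,4): no bracket -> illegal
(5,5): no bracket -> illegal
B mobility = 6
-- W to move --
(0,1): no bracket -> illegal
(0,2): flips 1 -> legal
(0,3): flips 3 -> legal
(0,5): no bracket -> illegal
(1,1): no bracket -> illegal
(1,4): no bracket -> illegal
(1,5): no bracket -> illegal
(2,4): flips 1 -> legal
(3,1): flips 1 -> legal
(3,4): no bracket -> illegal
(4,1): no bracket -> illegal
(4,2): flips 2 -> legal
(5,2): no bracket -> illegal
(5,3): flips 1 -> legal
(5,4): flips 2 -> legal
W mobility = 7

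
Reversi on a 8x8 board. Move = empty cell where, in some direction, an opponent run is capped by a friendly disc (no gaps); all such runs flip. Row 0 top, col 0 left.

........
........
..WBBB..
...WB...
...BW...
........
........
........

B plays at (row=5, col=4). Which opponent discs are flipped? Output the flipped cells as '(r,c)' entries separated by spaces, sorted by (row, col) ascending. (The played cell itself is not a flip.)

Dir NW: first cell 'B' (not opp) -> no flip
Dir N: opp run (4,4) capped by B -> flip
Dir NE: first cell '.' (not opp) -> no flip
Dir W: first cell '.' (not opp) -> no flip
Dir E: first cell '.' (not opp) -> no flip
Dir SW: first cell '.' (not opp) -> no flip
Dir S: first cell '.' (not opp) -> no flip
Dir SE: first cell '.' (not opp) -> no flip

Answer: (4,4)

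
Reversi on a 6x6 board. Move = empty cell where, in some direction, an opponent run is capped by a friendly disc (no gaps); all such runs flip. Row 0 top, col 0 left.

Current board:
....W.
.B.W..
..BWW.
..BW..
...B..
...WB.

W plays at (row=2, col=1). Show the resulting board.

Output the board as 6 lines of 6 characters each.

Answer: ....W.
.B.W..
.WWWW.
..BW..
...B..
...WB.

Derivation:
Place W at (2,1); scan 8 dirs for brackets.
Dir NW: first cell '.' (not opp) -> no flip
Dir N: opp run (1,1), next='.' -> no flip
Dir NE: first cell '.' (not opp) -> no flip
Dir W: first cell '.' (not opp) -> no flip
Dir E: opp run (2,2) capped by W -> flip
Dir SW: first cell '.' (not opp) -> no flip
Dir S: first cell '.' (not opp) -> no flip
Dir SE: opp run (3,2) (4,3) (5,4), next=edge -> no flip
All flips: (2,2)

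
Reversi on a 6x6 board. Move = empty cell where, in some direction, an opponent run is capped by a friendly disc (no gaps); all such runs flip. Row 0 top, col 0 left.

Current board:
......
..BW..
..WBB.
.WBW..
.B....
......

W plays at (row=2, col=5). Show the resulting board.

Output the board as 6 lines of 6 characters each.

Answer: ......
..BW..
..WWWW
.WBW..
.B....
......

Derivation:
Place W at (2,5); scan 8 dirs for brackets.
Dir NW: first cell '.' (not opp) -> no flip
Dir N: first cell '.' (not opp) -> no flip
Dir NE: edge -> no flip
Dir W: opp run (2,4) (2,3) capped by W -> flip
Dir E: edge -> no flip
Dir SW: first cell '.' (not opp) -> no flip
Dir S: first cell '.' (not opp) -> no flip
Dir SE: edge -> no flip
All flips: (2,3) (2,4)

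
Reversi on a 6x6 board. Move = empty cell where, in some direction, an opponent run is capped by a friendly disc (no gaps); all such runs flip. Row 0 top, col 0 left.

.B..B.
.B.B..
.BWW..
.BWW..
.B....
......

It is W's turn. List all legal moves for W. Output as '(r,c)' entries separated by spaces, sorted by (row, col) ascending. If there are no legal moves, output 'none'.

Answer: (0,0) (0,3) (1,0) (2,0) (3,0) (4,0) (5,0)

Derivation:
(0,0): flips 1 -> legal
(0,2): no bracket -> illegal
(0,3): flips 1 -> legal
(0,5): no bracket -> illegal
(1,0): flips 1 -> legal
(1,2): no bracket -> illegal
(1,4): no bracket -> illegal
(1,5): no bracket -> illegal
(2,0): flips 1 -> legal
(2,4): no bracket -> illegal
(3,0): flips 1 -> legal
(4,0): flips 1 -> legal
(4,2): no bracket -> illegal
(5,0): flips 1 -> legal
(5,1): no bracket -> illegal
(5,2): no bracket -> illegal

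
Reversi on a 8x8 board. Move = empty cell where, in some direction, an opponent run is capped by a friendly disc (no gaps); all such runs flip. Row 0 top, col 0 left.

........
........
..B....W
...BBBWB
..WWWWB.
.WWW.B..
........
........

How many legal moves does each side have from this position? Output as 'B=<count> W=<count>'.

Answer: B=9 W=10

Derivation:
-- B to move --
(1,6): no bracket -> illegal
(1,7): flips 1 -> legal
(2,5): no bracket -> illegal
(2,6): flips 1 -> legal
(3,1): no bracket -> illegal
(3,2): no bracket -> illegal
(4,0): no bracket -> illegal
(4,1): flips 4 -> legal
(4,7): no bracket -> illegal
(5,0): no bracket -> illegal
(5,4): flips 1 -> legal
(5,6): flips 1 -> legal
(6,0): flips 2 -> legal
(6,1): flips 2 -> legal
(6,2): flips 2 -> legal
(6,3): flips 2 -> legal
(6,4): no bracket -> illegal
B mobility = 9
-- W to move --
(1,1): flips 2 -> legal
(1,2): no bracket -> illegal
(1,3): no bracket -> illegal
(2,1): no bracket -> illegal
(2,3): flips 2 -> legal
(2,4): flips 2 -> legal
(2,5): flips 2 -> legal
(2,6): flips 1 -> legal
(3,1): no bracket -> illegal
(3,2): flips 3 -> legal
(4,7): flips 2 -> legal
(5,4): no bracket -> illegal
(5,6): flips 1 -> legal
(5,7): no bracket -> illegal
(6,4): no bracket -> illegal
(6,5): flips 1 -> legal
(6,6): flips 1 -> legal
W mobility = 10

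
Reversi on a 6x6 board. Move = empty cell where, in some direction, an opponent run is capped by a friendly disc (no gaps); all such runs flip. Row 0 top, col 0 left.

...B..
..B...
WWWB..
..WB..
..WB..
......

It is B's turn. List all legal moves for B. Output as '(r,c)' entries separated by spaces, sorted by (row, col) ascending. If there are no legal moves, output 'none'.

Answer: (1,0) (1,1) (3,0) (3,1) (4,1) (5,1) (5,2)

Derivation:
(1,0): flips 2 -> legal
(1,1): flips 1 -> legal
(1,3): no bracket -> illegal
(3,0): flips 1 -> legal
(3,1): flips 1 -> legal
(4,1): flips 2 -> legal
(5,1): flips 1 -> legal
(5,2): flips 3 -> legal
(5,3): no bracket -> illegal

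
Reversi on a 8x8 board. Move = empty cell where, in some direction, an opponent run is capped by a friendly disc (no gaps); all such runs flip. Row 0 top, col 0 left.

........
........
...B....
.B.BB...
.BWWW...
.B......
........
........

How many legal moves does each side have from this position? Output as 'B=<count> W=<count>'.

-- B to move --
(3,2): no bracket -> illegal
(3,5): no bracket -> illegal
(4,5): flips 3 -> legal
(5,2): flips 1 -> legal
(5,3): flips 2 -> legal
(5,4): flips 1 -> legal
(5,5): flips 1 -> legal
B mobility = 5
-- W to move --
(1,2): no bracket -> illegal
(1,3): flips 2 -> legal
(1,4): no bracket -> illegal
(2,0): flips 1 -> legal
(2,1): no bracket -> illegal
(2,2): flips 1 -> legal
(2,4): flips 2 -> legal
(2,5): flips 1 -> legal
(3,0): no bracket -> illegal
(3,2): no bracket -> illegal
(3,5): no bracket -> illegal
(4,0): flips 1 -> legal
(4,5): no bracket -> illegal
(5,0): no bracket -> illegal
(5,2): no bracket -> illegal
(6,0): flips 1 -> legal
(6,1): no bracket -> illegal
(6,2): no bracket -> illegal
W mobility = 7

Answer: B=5 W=7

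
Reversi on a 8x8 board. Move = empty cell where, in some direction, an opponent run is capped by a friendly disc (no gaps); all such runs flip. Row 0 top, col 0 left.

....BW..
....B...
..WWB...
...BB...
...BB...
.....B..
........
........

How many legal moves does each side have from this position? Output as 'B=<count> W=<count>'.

Answer: B=6 W=5

Derivation:
-- B to move --
(0,6): flips 1 -> legal
(1,1): flips 1 -> legal
(1,2): flips 1 -> legal
(1,3): flips 1 -> legal
(1,5): no bracket -> illegal
(1,6): no bracket -> illegal
(2,1): flips 2 -> legal
(3,1): no bracket -> illegal
(3,2): flips 1 -> legal
B mobility = 6
-- W to move --
(0,3): flips 1 -> legal
(1,3): no bracket -> illegal
(1,5): no bracket -> illegal
(2,5): flips 1 -> legal
(3,2): no bracket -> illegal
(3,5): no bracket -> illegal
(4,2): no bracket -> illegal
(4,5): flips 1 -> legal
(4,6): no bracket -> illegal
(5,2): no bracket -> illegal
(5,3): flips 2 -> legal
(5,4): no bracket -> illegal
(5,6): no bracket -> illegal
(6,4): no bracket -> illegal
(6,5): no bracket -> illegal
(6,6): flips 3 -> legal
W mobility = 5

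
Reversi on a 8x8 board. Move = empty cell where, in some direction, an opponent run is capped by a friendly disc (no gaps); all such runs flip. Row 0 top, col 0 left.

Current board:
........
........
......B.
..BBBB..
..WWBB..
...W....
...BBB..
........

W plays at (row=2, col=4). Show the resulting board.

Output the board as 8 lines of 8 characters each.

Place W at (2,4); scan 8 dirs for brackets.
Dir NW: first cell '.' (not opp) -> no flip
Dir N: first cell '.' (not opp) -> no flip
Dir NE: first cell '.' (not opp) -> no flip
Dir W: first cell '.' (not opp) -> no flip
Dir E: first cell '.' (not opp) -> no flip
Dir SW: opp run (3,3) capped by W -> flip
Dir S: opp run (3,4) (4,4), next='.' -> no flip
Dir SE: opp run (3,5), next='.' -> no flip
All flips: (3,3)

Answer: ........
........
....W.B.
..BWBB..
..WWBB..
...W....
...BBB..
........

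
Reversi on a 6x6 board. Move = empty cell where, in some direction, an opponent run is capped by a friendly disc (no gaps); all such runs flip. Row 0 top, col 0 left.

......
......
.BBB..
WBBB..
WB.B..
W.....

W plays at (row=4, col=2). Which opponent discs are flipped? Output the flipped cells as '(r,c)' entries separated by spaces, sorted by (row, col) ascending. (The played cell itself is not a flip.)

Answer: (4,1)

Derivation:
Dir NW: opp run (3,1), next='.' -> no flip
Dir N: opp run (3,2) (2,2), next='.' -> no flip
Dir NE: opp run (3,3), next='.' -> no flip
Dir W: opp run (4,1) capped by W -> flip
Dir E: opp run (4,3), next='.' -> no flip
Dir SW: first cell '.' (not opp) -> no flip
Dir S: first cell '.' (not opp) -> no flip
Dir SE: first cell '.' (not opp) -> no flip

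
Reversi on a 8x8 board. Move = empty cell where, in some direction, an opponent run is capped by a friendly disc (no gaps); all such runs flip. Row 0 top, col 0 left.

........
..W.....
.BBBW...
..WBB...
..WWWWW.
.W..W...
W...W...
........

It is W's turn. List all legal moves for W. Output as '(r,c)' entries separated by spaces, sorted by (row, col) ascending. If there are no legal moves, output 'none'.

Answer: (1,0) (1,1) (1,3) (1,4) (2,0) (2,5) (3,0) (3,5)

Derivation:
(1,0): flips 1 -> legal
(1,1): flips 2 -> legal
(1,3): flips 2 -> legal
(1,4): flips 1 -> legal
(2,0): flips 3 -> legal
(2,5): flips 1 -> legal
(3,0): flips 1 -> legal
(3,1): no bracket -> illegal
(3,5): flips 2 -> legal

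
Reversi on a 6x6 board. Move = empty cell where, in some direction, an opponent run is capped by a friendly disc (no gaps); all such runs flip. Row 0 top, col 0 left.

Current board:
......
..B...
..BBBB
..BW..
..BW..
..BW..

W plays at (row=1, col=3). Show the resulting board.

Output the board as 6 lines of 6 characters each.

Answer: ......
..BW..
..BWBB
..BW..
..BW..
..BW..

Derivation:
Place W at (1,3); scan 8 dirs for brackets.
Dir NW: first cell '.' (not opp) -> no flip
Dir N: first cell '.' (not opp) -> no flip
Dir NE: first cell '.' (not opp) -> no flip
Dir W: opp run (1,2), next='.' -> no flip
Dir E: first cell '.' (not opp) -> no flip
Dir SW: opp run (2,2), next='.' -> no flip
Dir S: opp run (2,3) capped by W -> flip
Dir SE: opp run (2,4), next='.' -> no flip
All flips: (2,3)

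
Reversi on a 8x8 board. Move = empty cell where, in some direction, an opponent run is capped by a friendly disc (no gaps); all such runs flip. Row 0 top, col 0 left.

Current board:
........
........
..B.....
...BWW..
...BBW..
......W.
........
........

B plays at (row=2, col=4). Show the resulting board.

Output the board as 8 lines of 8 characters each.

Answer: ........
........
..B.B...
...BBW..
...BBW..
......W.
........
........

Derivation:
Place B at (2,4); scan 8 dirs for brackets.
Dir NW: first cell '.' (not opp) -> no flip
Dir N: first cell '.' (not opp) -> no flip
Dir NE: first cell '.' (not opp) -> no flip
Dir W: first cell '.' (not opp) -> no flip
Dir E: first cell '.' (not opp) -> no flip
Dir SW: first cell 'B' (not opp) -> no flip
Dir S: opp run (3,4) capped by B -> flip
Dir SE: opp run (3,5), next='.' -> no flip
All flips: (3,4)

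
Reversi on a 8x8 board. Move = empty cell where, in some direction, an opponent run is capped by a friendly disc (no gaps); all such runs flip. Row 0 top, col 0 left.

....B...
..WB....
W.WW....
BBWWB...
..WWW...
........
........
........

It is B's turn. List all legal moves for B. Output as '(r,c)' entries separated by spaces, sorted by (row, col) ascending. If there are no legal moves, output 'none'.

(0,1): flips 2 -> legal
(0,2): no bracket -> illegal
(0,3): no bracket -> illegal
(1,0): flips 1 -> legal
(1,1): flips 1 -> legal
(1,4): no bracket -> illegal
(2,1): no bracket -> illegal
(2,4): no bracket -> illegal
(3,5): no bracket -> illegal
(4,1): no bracket -> illegal
(4,5): no bracket -> illegal
(5,1): no bracket -> illegal
(5,2): flips 1 -> legal
(5,3): flips 4 -> legal
(5,4): flips 1 -> legal
(5,5): no bracket -> illegal

Answer: (0,1) (1,0) (1,1) (5,2) (5,3) (5,4)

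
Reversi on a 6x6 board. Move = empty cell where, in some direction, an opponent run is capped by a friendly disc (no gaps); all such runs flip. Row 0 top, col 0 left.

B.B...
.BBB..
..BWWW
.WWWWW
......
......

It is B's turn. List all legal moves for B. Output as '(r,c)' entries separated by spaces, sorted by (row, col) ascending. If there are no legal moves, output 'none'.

(1,4): no bracket -> illegal
(1,5): no bracket -> illegal
(2,0): no bracket -> illegal
(2,1): no bracket -> illegal
(3,0): no bracket -> illegal
(4,0): flips 1 -> legal
(4,1): no bracket -> illegal
(4,2): flips 1 -> legal
(4,3): flips 2 -> legal
(4,4): flips 1 -> legal
(4,5): flips 2 -> legal

Answer: (4,0) (4,2) (4,3) (4,4) (4,5)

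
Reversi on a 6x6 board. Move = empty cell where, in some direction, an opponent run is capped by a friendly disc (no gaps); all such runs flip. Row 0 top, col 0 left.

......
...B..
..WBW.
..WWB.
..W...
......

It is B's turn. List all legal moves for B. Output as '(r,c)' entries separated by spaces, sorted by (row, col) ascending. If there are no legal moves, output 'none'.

Answer: (1,4) (2,1) (2,5) (3,1) (3,5) (4,1) (4,3)

Derivation:
(1,1): no bracket -> illegal
(1,2): no bracket -> illegal
(1,4): flips 1 -> legal
(1,5): no bracket -> illegal
(2,1): flips 1 -> legal
(2,5): flips 1 -> legal
(3,1): flips 3 -> legal
(3,5): flips 1 -> legal
(4,1): flips 1 -> legal
(4,3): flips 1 -> legal
(4,4): no bracket -> illegal
(5,1): no bracket -> illegal
(5,2): no bracket -> illegal
(5,3): no bracket -> illegal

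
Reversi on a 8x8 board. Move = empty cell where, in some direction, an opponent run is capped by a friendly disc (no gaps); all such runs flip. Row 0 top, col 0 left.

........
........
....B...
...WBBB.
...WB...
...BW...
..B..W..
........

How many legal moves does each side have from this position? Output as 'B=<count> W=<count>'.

Answer: B=7 W=8

Derivation:
-- B to move --
(2,2): flips 1 -> legal
(2,3): flips 2 -> legal
(3,2): flips 1 -> legal
(4,2): flips 2 -> legal
(4,5): no bracket -> illegal
(5,2): flips 1 -> legal
(5,5): flips 1 -> legal
(5,6): no bracket -> illegal
(6,3): no bracket -> illegal
(6,4): flips 1 -> legal
(6,6): no bracket -> illegal
(7,4): no bracket -> illegal
(7,5): no bracket -> illegal
(7,6): no bracket -> illegal
B mobility = 7
-- W to move --
(1,3): no bracket -> illegal
(1,4): flips 3 -> legal
(1,5): flips 1 -> legal
(2,3): no bracket -> illegal
(2,5): flips 1 -> legal
(2,6): no bracket -> illegal
(2,7): no bracket -> illegal
(3,7): flips 3 -> legal
(4,2): no bracket -> illegal
(4,5): flips 1 -> legal
(4,6): no bracket -> illegal
(4,7): no bracket -> illegal
(5,1): no bracket -> illegal
(5,2): flips 1 -> legal
(5,5): flips 1 -> legal
(6,1): no bracket -> illegal
(6,3): flips 1 -> legal
(6,4): no bracket -> illegal
(7,1): no bracket -> illegal
(7,2): no bracket -> illegal
(7,3): no bracket -> illegal
W mobility = 8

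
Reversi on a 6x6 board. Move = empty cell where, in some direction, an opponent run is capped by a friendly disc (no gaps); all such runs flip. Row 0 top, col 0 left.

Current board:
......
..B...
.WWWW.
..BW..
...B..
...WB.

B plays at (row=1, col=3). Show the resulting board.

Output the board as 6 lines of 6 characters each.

Answer: ......
..BB..
.WWBW.
..BB..
...B..
...WB.

Derivation:
Place B at (1,3); scan 8 dirs for brackets.
Dir NW: first cell '.' (not opp) -> no flip
Dir N: first cell '.' (not opp) -> no flip
Dir NE: first cell '.' (not opp) -> no flip
Dir W: first cell 'B' (not opp) -> no flip
Dir E: first cell '.' (not opp) -> no flip
Dir SW: opp run (2,2), next='.' -> no flip
Dir S: opp run (2,3) (3,3) capped by B -> flip
Dir SE: opp run (2,4), next='.' -> no flip
All flips: (2,3) (3,3)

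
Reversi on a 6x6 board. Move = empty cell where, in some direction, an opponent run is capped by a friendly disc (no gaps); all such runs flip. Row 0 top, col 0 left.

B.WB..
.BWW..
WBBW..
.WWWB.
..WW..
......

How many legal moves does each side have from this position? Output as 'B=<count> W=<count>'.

-- B to move --
(0,1): flips 3 -> legal
(0,4): flips 1 -> legal
(1,0): no bracket -> illegal
(1,4): flips 2 -> legal
(2,4): flips 1 -> legal
(3,0): flips 3 -> legal
(4,0): flips 1 -> legal
(4,1): flips 1 -> legal
(4,4): flips 1 -> legal
(5,1): no bracket -> illegal
(5,2): flips 3 -> legal
(5,3): flips 4 -> legal
(5,4): flips 2 -> legal
B mobility = 11
-- W to move --
(0,1): flips 2 -> legal
(0,4): flips 1 -> legal
(1,0): flips 2 -> legal
(1,4): no bracket -> illegal
(2,4): no bracket -> illegal
(2,5): flips 1 -> legal
(3,0): flips 1 -> legal
(3,5): flips 1 -> legal
(4,4): no bracket -> illegal
(4,5): flips 1 -> legal
W mobility = 7

Answer: B=11 W=7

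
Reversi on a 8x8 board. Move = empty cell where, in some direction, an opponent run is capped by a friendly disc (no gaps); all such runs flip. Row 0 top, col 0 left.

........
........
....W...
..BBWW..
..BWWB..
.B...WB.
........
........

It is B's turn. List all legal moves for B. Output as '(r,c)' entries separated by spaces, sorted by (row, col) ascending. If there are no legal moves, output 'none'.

Answer: (1,5) (2,3) (2,5) (3,6) (5,3) (5,4) (6,5) (6,6)

Derivation:
(1,3): no bracket -> illegal
(1,4): no bracket -> illegal
(1,5): flips 1 -> legal
(2,3): flips 1 -> legal
(2,5): flips 1 -> legal
(2,6): no bracket -> illegal
(3,6): flips 2 -> legal
(4,6): no bracket -> illegal
(5,2): no bracket -> illegal
(5,3): flips 1 -> legal
(5,4): flips 2 -> legal
(6,4): no bracket -> illegal
(6,5): flips 1 -> legal
(6,6): flips 2 -> legal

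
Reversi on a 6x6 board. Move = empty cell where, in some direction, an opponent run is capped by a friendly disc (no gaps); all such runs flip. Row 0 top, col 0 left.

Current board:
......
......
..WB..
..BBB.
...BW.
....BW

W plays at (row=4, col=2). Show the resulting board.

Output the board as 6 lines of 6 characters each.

Place W at (4,2); scan 8 dirs for brackets.
Dir NW: first cell '.' (not opp) -> no flip
Dir N: opp run (3,2) capped by W -> flip
Dir NE: opp run (3,3), next='.' -> no flip
Dir W: first cell '.' (not opp) -> no flip
Dir E: opp run (4,3) capped by W -> flip
Dir SW: first cell '.' (not opp) -> no flip
Dir S: first cell '.' (not opp) -> no flip
Dir SE: first cell '.' (not opp) -> no flip
All flips: (3,2) (4,3)

Answer: ......
......
..WB..
..WBB.
..WWW.
....BW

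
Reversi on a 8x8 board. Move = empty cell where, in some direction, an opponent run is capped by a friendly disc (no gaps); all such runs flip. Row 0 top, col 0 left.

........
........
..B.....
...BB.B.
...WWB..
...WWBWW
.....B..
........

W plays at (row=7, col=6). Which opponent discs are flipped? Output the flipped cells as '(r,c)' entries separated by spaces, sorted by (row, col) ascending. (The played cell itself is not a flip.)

Answer: (6,5)

Derivation:
Dir NW: opp run (6,5) capped by W -> flip
Dir N: first cell '.' (not opp) -> no flip
Dir NE: first cell '.' (not opp) -> no flip
Dir W: first cell '.' (not opp) -> no flip
Dir E: first cell '.' (not opp) -> no flip
Dir SW: edge -> no flip
Dir S: edge -> no flip
Dir SE: edge -> no flip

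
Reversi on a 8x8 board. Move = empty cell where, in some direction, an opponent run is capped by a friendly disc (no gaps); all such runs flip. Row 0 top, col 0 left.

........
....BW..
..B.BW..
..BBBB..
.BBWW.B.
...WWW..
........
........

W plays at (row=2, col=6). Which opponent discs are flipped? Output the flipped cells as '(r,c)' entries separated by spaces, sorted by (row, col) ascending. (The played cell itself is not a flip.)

Dir NW: first cell 'W' (not opp) -> no flip
Dir N: first cell '.' (not opp) -> no flip
Dir NE: first cell '.' (not opp) -> no flip
Dir W: first cell 'W' (not opp) -> no flip
Dir E: first cell '.' (not opp) -> no flip
Dir SW: opp run (3,5) capped by W -> flip
Dir S: first cell '.' (not opp) -> no flip
Dir SE: first cell '.' (not opp) -> no flip

Answer: (3,5)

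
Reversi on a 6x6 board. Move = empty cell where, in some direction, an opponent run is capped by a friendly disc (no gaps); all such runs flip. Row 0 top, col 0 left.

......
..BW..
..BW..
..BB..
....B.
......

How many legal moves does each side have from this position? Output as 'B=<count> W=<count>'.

Answer: B=5 W=6

Derivation:
-- B to move --
(0,2): no bracket -> illegal
(0,3): flips 2 -> legal
(0,4): flips 1 -> legal
(1,4): flips 2 -> legal
(2,4): flips 1 -> legal
(3,4): flips 1 -> legal
B mobility = 5
-- W to move --
(0,1): flips 1 -> legal
(0,2): no bracket -> illegal
(0,3): no bracket -> illegal
(1,1): flips 1 -> legal
(2,1): flips 1 -> legal
(2,4): no bracket -> illegal
(3,1): flips 1 -> legal
(3,4): no bracket -> illegal
(3,5): no bracket -> illegal
(4,1): flips 1 -> legal
(4,2): no bracket -> illegal
(4,3): flips 1 -> legal
(4,5): no bracket -> illegal
(5,3): no bracket -> illegal
(5,4): no bracket -> illegal
(5,5): no bracket -> illegal
W mobility = 6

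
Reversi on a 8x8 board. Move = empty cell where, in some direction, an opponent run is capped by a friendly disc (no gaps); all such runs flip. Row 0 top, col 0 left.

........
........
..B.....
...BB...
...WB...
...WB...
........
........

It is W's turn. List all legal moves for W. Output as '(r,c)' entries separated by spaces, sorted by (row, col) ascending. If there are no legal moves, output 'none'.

(1,1): no bracket -> illegal
(1,2): no bracket -> illegal
(1,3): no bracket -> illegal
(2,1): no bracket -> illegal
(2,3): flips 1 -> legal
(2,4): no bracket -> illegal
(2,5): flips 1 -> legal
(3,1): no bracket -> illegal
(3,2): no bracket -> illegal
(3,5): flips 1 -> legal
(4,2): no bracket -> illegal
(4,5): flips 1 -> legal
(5,5): flips 1 -> legal
(6,3): no bracket -> illegal
(6,4): no bracket -> illegal
(6,5): flips 1 -> legal

Answer: (2,3) (2,5) (3,5) (4,5) (5,5) (6,5)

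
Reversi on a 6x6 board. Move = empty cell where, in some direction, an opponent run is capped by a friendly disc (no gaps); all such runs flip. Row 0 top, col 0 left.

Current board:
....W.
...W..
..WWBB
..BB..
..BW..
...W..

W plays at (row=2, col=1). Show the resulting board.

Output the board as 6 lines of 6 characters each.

Place W at (2,1); scan 8 dirs for brackets.
Dir NW: first cell '.' (not opp) -> no flip
Dir N: first cell '.' (not opp) -> no flip
Dir NE: first cell '.' (not opp) -> no flip
Dir W: first cell '.' (not opp) -> no flip
Dir E: first cell 'W' (not opp) -> no flip
Dir SW: first cell '.' (not opp) -> no flip
Dir S: first cell '.' (not opp) -> no flip
Dir SE: opp run (3,2) capped by W -> flip
All flips: (3,2)

Answer: ....W.
...W..
.WWWBB
..WB..
..BW..
...W..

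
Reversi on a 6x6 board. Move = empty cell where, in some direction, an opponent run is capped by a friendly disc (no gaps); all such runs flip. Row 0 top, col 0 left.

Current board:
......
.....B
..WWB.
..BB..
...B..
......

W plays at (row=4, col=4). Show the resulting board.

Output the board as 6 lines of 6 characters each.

Answer: ......
.....B
..WWB.
..BW..
...BW.
......

Derivation:
Place W at (4,4); scan 8 dirs for brackets.
Dir NW: opp run (3,3) capped by W -> flip
Dir N: first cell '.' (not opp) -> no flip
Dir NE: first cell '.' (not opp) -> no flip
Dir W: opp run (4,3), next='.' -> no flip
Dir E: first cell '.' (not opp) -> no flip
Dir SW: first cell '.' (not opp) -> no flip
Dir S: first cell '.' (not opp) -> no flip
Dir SE: first cell '.' (not opp) -> no flip
All flips: (3,3)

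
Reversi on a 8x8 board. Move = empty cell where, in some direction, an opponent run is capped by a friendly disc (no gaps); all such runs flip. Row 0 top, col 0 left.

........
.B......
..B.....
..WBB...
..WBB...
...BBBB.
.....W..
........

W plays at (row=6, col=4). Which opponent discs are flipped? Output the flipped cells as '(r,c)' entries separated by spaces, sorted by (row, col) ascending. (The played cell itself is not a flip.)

Dir NW: opp run (5,3) capped by W -> flip
Dir N: opp run (5,4) (4,4) (3,4), next='.' -> no flip
Dir NE: opp run (5,5), next='.' -> no flip
Dir W: first cell '.' (not opp) -> no flip
Dir E: first cell 'W' (not opp) -> no flip
Dir SW: first cell '.' (not opp) -> no flip
Dir S: first cell '.' (not opp) -> no flip
Dir SE: first cell '.' (not opp) -> no flip

Answer: (5,3)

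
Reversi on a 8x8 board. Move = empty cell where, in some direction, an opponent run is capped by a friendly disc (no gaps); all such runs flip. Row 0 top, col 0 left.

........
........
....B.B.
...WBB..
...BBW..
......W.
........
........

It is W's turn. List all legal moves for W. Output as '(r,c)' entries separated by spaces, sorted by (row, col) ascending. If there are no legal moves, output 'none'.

(1,3): no bracket -> illegal
(1,4): no bracket -> illegal
(1,5): flips 1 -> legal
(1,6): no bracket -> illegal
(1,7): no bracket -> illegal
(2,3): flips 1 -> legal
(2,5): flips 1 -> legal
(2,7): no bracket -> illegal
(3,2): no bracket -> illegal
(3,6): flips 2 -> legal
(3,7): no bracket -> illegal
(4,2): flips 2 -> legal
(4,6): no bracket -> illegal
(5,2): no bracket -> illegal
(5,3): flips 1 -> legal
(5,4): no bracket -> illegal
(5,5): flips 1 -> legal

Answer: (1,5) (2,3) (2,5) (3,6) (4,2) (5,3) (5,5)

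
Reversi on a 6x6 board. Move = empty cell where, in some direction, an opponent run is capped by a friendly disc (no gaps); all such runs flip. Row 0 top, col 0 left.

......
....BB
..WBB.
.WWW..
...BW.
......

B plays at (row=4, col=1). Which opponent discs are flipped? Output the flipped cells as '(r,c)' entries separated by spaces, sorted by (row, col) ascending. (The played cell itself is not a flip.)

Answer: (3,2)

Derivation:
Dir NW: first cell '.' (not opp) -> no flip
Dir N: opp run (3,1), next='.' -> no flip
Dir NE: opp run (3,2) capped by B -> flip
Dir W: first cell '.' (not opp) -> no flip
Dir E: first cell '.' (not opp) -> no flip
Dir SW: first cell '.' (not opp) -> no flip
Dir S: first cell '.' (not opp) -> no flip
Dir SE: first cell '.' (not opp) -> no flip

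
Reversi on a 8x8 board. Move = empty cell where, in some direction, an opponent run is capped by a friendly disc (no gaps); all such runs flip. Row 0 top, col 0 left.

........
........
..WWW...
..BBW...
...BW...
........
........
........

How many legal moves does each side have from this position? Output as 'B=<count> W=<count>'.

-- B to move --
(1,1): flips 1 -> legal
(1,2): flips 1 -> legal
(1,3): flips 1 -> legal
(1,4): flips 1 -> legal
(1,5): flips 1 -> legal
(2,1): no bracket -> illegal
(2,5): flips 1 -> legal
(3,1): no bracket -> illegal
(3,5): flips 1 -> legal
(4,5): flips 1 -> legal
(5,3): no bracket -> illegal
(5,4): no bracket -> illegal
(5,5): flips 1 -> legal
B mobility = 9
-- W to move --
(2,1): no bracket -> illegal
(3,1): flips 2 -> legal
(4,1): flips 1 -> legal
(4,2): flips 3 -> legal
(5,2): flips 1 -> legal
(5,3): flips 2 -> legal
(5,4): no bracket -> illegal
W mobility = 5

Answer: B=9 W=5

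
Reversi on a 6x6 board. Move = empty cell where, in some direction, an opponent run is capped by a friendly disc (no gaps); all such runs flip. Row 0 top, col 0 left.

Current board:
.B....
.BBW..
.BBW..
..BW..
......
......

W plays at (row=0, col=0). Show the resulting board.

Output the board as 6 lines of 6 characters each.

Answer: WB....
.WBW..
.BWW..
..BW..
......
......

Derivation:
Place W at (0,0); scan 8 dirs for brackets.
Dir NW: edge -> no flip
Dir N: edge -> no flip
Dir NE: edge -> no flip
Dir W: edge -> no flip
Dir E: opp run (0,1), next='.' -> no flip
Dir SW: edge -> no flip
Dir S: first cell '.' (not opp) -> no flip
Dir SE: opp run (1,1) (2,2) capped by W -> flip
All flips: (1,1) (2,2)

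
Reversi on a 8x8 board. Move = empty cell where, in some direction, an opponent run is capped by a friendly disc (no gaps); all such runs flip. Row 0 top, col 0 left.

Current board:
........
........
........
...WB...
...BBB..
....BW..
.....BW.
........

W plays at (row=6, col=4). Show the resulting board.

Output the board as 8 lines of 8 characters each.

Answer: ........
........
........
...WB...
...BBB..
....BW..
....WWW.
........

Derivation:
Place W at (6,4); scan 8 dirs for brackets.
Dir NW: first cell '.' (not opp) -> no flip
Dir N: opp run (5,4) (4,4) (3,4), next='.' -> no flip
Dir NE: first cell 'W' (not opp) -> no flip
Dir W: first cell '.' (not opp) -> no flip
Dir E: opp run (6,5) capped by W -> flip
Dir SW: first cell '.' (not opp) -> no flip
Dir S: first cell '.' (not opp) -> no flip
Dir SE: first cell '.' (not opp) -> no flip
All flips: (6,5)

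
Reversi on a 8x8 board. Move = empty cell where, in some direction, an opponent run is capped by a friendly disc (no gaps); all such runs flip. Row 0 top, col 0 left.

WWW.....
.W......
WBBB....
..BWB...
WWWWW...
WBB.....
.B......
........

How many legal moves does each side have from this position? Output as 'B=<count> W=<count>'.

-- B to move --
(0,3): no bracket -> illegal
(1,0): no bracket -> illegal
(1,2): no bracket -> illegal
(1,3): no bracket -> illegal
(2,4): flips 2 -> legal
(3,0): flips 1 -> legal
(3,1): flips 1 -> legal
(3,5): no bracket -> illegal
(4,5): no bracket -> illegal
(5,3): flips 2 -> legal
(5,4): flips 2 -> legal
(5,5): flips 2 -> legal
(6,0): no bracket -> illegal
B mobility = 6
-- W to move --
(1,0): flips 2 -> legal
(1,2): flips 2 -> legal
(1,3): flips 1 -> legal
(1,4): flips 2 -> legal
(2,4): flips 4 -> legal
(2,5): flips 1 -> legal
(3,0): no bracket -> illegal
(3,1): flips 2 -> legal
(3,5): flips 1 -> legal
(4,5): no bracket -> illegal
(5,3): flips 2 -> legal
(6,0): flips 1 -> legal
(6,2): flips 2 -> legal
(6,3): flips 1 -> legal
(7,0): flips 2 -> legal
(7,1): flips 2 -> legal
(7,2): flips 1 -> legal
W mobility = 15

Answer: B=6 W=15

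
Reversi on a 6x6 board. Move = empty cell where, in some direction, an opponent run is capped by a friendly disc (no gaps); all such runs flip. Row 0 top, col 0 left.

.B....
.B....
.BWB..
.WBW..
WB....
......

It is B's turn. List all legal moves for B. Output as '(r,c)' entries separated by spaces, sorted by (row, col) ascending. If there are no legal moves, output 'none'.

(1,2): flips 1 -> legal
(1,3): no bracket -> illegal
(2,0): no bracket -> illegal
(2,4): no bracket -> illegal
(3,0): flips 1 -> legal
(3,4): flips 1 -> legal
(4,2): no bracket -> illegal
(4,3): flips 1 -> legal
(4,4): flips 2 -> legal
(5,0): no bracket -> illegal
(5,1): no bracket -> illegal

Answer: (1,2) (3,0) (3,4) (4,3) (4,4)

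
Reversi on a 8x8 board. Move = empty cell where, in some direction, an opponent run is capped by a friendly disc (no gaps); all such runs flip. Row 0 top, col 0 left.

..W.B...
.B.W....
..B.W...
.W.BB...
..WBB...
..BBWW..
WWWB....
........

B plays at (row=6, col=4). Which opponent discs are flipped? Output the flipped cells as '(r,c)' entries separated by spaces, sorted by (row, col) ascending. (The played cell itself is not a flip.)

Answer: (5,4)

Derivation:
Dir NW: first cell 'B' (not opp) -> no flip
Dir N: opp run (5,4) capped by B -> flip
Dir NE: opp run (5,5), next='.' -> no flip
Dir W: first cell 'B' (not opp) -> no flip
Dir E: first cell '.' (not opp) -> no flip
Dir SW: first cell '.' (not opp) -> no flip
Dir S: first cell '.' (not opp) -> no flip
Dir SE: first cell '.' (not opp) -> no flip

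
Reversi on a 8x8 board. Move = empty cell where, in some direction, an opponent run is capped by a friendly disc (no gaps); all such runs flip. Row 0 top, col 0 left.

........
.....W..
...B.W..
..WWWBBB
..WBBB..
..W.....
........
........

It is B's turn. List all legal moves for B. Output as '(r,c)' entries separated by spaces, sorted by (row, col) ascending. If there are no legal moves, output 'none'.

(0,4): no bracket -> illegal
(0,5): flips 2 -> legal
(0,6): no bracket -> illegal
(1,4): flips 1 -> legal
(1,6): flips 2 -> legal
(2,1): flips 1 -> legal
(2,2): flips 1 -> legal
(2,4): flips 1 -> legal
(2,6): no bracket -> illegal
(3,1): flips 3 -> legal
(4,1): flips 2 -> legal
(5,1): no bracket -> illegal
(5,3): no bracket -> illegal
(6,1): flips 1 -> legal
(6,2): no bracket -> illegal
(6,3): no bracket -> illegal

Answer: (0,5) (1,4) (1,6) (2,1) (2,2) (2,4) (3,1) (4,1) (6,1)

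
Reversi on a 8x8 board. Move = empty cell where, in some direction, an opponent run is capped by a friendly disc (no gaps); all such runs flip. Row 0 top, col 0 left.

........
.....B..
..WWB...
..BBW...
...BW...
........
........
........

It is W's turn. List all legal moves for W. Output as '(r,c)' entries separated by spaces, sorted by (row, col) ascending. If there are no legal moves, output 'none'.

(0,4): no bracket -> illegal
(0,5): no bracket -> illegal
(0,6): no bracket -> illegal
(1,3): no bracket -> illegal
(1,4): flips 1 -> legal
(1,6): no bracket -> illegal
(2,1): no bracket -> illegal
(2,5): flips 1 -> legal
(2,6): no bracket -> illegal
(3,1): flips 2 -> legal
(3,5): no bracket -> illegal
(4,1): flips 1 -> legal
(4,2): flips 2 -> legal
(5,2): flips 1 -> legal
(5,3): flips 2 -> legal
(5,4): no bracket -> illegal

Answer: (1,4) (2,5) (3,1) (4,1) (4,2) (5,2) (5,3)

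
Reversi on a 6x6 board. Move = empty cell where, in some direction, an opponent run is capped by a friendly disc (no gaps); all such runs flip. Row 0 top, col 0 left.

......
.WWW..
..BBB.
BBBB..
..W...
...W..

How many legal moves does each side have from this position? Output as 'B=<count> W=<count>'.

Answer: B=7 W=7

Derivation:
-- B to move --
(0,0): flips 1 -> legal
(0,1): flips 1 -> legal
(0,2): flips 2 -> legal
(0,3): flips 1 -> legal
(0,4): flips 1 -> legal
(1,0): no bracket -> illegal
(1,4): no bracket -> illegal
(2,0): no bracket -> illegal
(2,1): no bracket -> illegal
(4,1): no bracket -> illegal
(4,3): no bracket -> illegal
(4,4): no bracket -> illegal
(5,1): flips 1 -> legal
(5,2): flips 1 -> legal
(5,4): no bracket -> illegal
B mobility = 7
-- W to move --
(1,4): no bracket -> illegal
(1,5): flips 2 -> legal
(2,0): flips 1 -> legal
(2,1): no bracket -> illegal
(2,5): no bracket -> illegal
(3,4): flips 1 -> legal
(3,5): flips 1 -> legal
(4,0): flips 2 -> legal
(4,1): no bracket -> illegal
(4,3): flips 2 -> legal
(4,4): flips 2 -> legal
W mobility = 7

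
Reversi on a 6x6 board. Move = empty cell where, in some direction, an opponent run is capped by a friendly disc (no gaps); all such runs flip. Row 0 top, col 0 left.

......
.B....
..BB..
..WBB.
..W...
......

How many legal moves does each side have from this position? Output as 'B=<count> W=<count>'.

-- B to move --
(2,1): no bracket -> illegal
(3,1): flips 1 -> legal
(4,1): flips 1 -> legal
(4,3): no bracket -> illegal
(5,1): flips 1 -> legal
(5,2): flips 2 -> legal
(5,3): no bracket -> illegal
B mobility = 4
-- W to move --
(0,0): no bracket -> illegal
(0,1): no bracket -> illegal
(0,2): no bracket -> illegal
(1,0): no bracket -> illegal
(1,2): flips 1 -> legal
(1,3): no bracket -> illegal
(1,4): flips 1 -> legal
(2,0): no bracket -> illegal
(2,1): no bracket -> illegal
(2,4): flips 1 -> legal
(2,5): no bracket -> illegal
(3,1): no bracket -> illegal
(3,5): flips 2 -> legal
(4,3): no bracket -> illegal
(4,4): no bracket -> illegal
(4,5): no bracket -> illegal
W mobility = 4

Answer: B=4 W=4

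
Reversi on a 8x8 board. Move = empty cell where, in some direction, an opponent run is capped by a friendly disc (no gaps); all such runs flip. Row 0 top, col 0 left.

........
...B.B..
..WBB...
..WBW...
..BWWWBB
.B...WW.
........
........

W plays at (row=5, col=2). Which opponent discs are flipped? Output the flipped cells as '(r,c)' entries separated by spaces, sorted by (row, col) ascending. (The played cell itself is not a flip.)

Answer: (4,2)

Derivation:
Dir NW: first cell '.' (not opp) -> no flip
Dir N: opp run (4,2) capped by W -> flip
Dir NE: first cell 'W' (not opp) -> no flip
Dir W: opp run (5,1), next='.' -> no flip
Dir E: first cell '.' (not opp) -> no flip
Dir SW: first cell '.' (not opp) -> no flip
Dir S: first cell '.' (not opp) -> no flip
Dir SE: first cell '.' (not opp) -> no flip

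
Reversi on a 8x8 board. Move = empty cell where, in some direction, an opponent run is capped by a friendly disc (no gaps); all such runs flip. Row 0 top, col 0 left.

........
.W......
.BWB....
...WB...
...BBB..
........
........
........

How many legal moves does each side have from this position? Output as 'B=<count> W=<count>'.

Answer: B=3 W=7

Derivation:
-- B to move --
(0,0): flips 3 -> legal
(0,1): flips 1 -> legal
(0,2): no bracket -> illegal
(1,0): no bracket -> illegal
(1,2): no bracket -> illegal
(1,3): no bracket -> illegal
(2,0): no bracket -> illegal
(2,4): no bracket -> illegal
(3,1): no bracket -> illegal
(3,2): flips 1 -> legal
(4,2): no bracket -> illegal
B mobility = 3
-- W to move --
(1,0): no bracket -> illegal
(1,2): no bracket -> illegal
(1,3): flips 1 -> legal
(1,4): no bracket -> illegal
(2,0): flips 1 -> legal
(2,4): flips 1 -> legal
(2,5): no bracket -> illegal
(3,0): no bracket -> illegal
(3,1): flips 1 -> legal
(3,2): no bracket -> illegal
(3,5): flips 1 -> legal
(3,6): no bracket -> illegal
(4,2): no bracket -> illegal
(4,6): no bracket -> illegal
(5,2): no bracket -> illegal
(5,3): flips 1 -> legal
(5,4): no bracket -> illegal
(5,5): flips 1 -> legal
(5,6): no bracket -> illegal
W mobility = 7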